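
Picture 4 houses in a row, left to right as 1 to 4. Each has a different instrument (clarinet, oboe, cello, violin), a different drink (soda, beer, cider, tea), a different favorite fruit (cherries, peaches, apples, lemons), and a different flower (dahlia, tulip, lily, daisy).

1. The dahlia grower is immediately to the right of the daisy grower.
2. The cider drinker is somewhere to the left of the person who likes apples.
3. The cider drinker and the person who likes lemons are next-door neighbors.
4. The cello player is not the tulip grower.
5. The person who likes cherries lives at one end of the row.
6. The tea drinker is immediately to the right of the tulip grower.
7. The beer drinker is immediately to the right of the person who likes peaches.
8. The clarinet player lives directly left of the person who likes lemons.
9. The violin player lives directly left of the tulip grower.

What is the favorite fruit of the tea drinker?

The violin player is narrowed to house 1 or 2; consider each.
Placing it in house 1 leads to a contradiction, so it's in house 2.
The tulip grower is in house 3 (clue 9).
From clue 1, the dahlia grower must be in house 2.
From clue 1, the daisy grower must be in house 1.
Clue 6 places the tea drinker in house 4.
That leaves lily as the flower for house 4.
House 3's favorite fruit must be apples (nothing else left).
By clue 2, the cider drinker is in house 1.
Clue 3 places the person who likes lemons in house 2.
By clue 8, the clarinet player is in house 1.
So house 3 gets oboe for instrument.
House 4 instrument: only cello fits.
House 4 favorite fruit: only cherries fits.
Clue 7: the beer drinker is in house 2.
The only drink still possible for house 3 is soda.
House 1's favorite fruit must be peaches (nothing else left).
So: house 1 = clarinet/cider/peaches/daisy, house 2 = violin/beer/lemons/dahlia, house 3 = oboe/soda/apples/tulip, house 4 = cello/tea/cherries/lily.

cherries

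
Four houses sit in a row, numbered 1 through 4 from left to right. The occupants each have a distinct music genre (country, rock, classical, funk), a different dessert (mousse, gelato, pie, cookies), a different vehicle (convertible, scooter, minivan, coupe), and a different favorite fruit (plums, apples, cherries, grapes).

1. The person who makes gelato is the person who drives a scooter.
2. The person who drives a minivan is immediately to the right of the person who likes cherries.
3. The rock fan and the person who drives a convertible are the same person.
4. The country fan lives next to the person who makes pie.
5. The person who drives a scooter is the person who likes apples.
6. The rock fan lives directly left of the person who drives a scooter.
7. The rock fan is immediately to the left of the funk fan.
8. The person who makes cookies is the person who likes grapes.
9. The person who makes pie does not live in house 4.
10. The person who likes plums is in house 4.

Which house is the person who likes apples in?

By clue 10, the person who likes plums is in house 4.
House 4 dessert: only mousse fits.
The funk fan is narrowed to house 2 or 3; consider each.
Placing it in house 3 leads to a contradiction, so it's in house 2.
By clue 7, the rock fan is in house 1.
Clue 3: the person who drives a convertible is in house 1.
Clue 6 places the person who drives a scooter in house 2.
The only dessert still possible for house 1 is cookies.
Clue 1 places the person who makes gelato in house 2.
By clue 5, the person who likes apples is in house 2.
Clue 8: the person who likes grapes is in house 1.
So house 3 gets pie for dessert.
House 3 favorite fruit: only cherries fits.
Clue 2 places the person who drives a minivan in house 4.
Clue 4: the country fan is in house 4.
The only music genre still possible for house 3 is classical.
That leaves coupe as the vehicle for house 3.
So: house 1 = rock/cookies/convertible/grapes, house 2 = funk/gelato/scooter/apples, house 3 = classical/pie/coupe/cherries, house 4 = country/mousse/minivan/plums.

2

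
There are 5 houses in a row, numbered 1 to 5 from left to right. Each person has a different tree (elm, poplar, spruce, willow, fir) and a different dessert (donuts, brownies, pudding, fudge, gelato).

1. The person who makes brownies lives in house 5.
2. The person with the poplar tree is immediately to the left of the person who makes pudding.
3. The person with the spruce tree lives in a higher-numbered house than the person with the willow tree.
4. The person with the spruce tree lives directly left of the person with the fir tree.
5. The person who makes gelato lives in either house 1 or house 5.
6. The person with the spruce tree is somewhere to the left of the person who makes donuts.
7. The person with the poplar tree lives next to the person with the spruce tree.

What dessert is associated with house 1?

By clue 1, the person who makes brownies is in house 5.
The only dessert still possible for house 1 is gelato.
The only tree still possible for house 5 is elm.
So house 4 gets fir for tree.
The person with the spruce tree is in house 3 (clue 4).
Clue 6: the person who makes donuts is in house 4.
Clue 7: the person with the poplar tree is in house 2.
House 1 tree: only willow fits.
Clue 2 places the person who makes pudding in house 3.
So house 2 gets fudge for dessert.
So: house 1 = willow/gelato, house 2 = poplar/fudge, house 3 = spruce/pudding, house 4 = fir/donuts, house 5 = elm/brownies.

gelato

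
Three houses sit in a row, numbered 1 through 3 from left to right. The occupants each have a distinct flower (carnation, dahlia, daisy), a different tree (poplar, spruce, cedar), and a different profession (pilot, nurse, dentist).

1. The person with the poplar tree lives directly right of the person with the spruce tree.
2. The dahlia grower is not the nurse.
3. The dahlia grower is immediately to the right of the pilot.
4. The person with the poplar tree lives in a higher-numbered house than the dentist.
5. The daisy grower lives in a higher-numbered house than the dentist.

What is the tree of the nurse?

poplar

The only flower still possible for house 1 is carnation.
House 3's profession must be nurse (nothing else left).
Clue 2: the dahlia grower is in house 2.
Clue 3 places the pilot in house 1.
So house 3 gets daisy for flower.
That leaves dentist as the profession for house 2.
From clue 4, the person with the poplar tree must be in house 3.
By clue 1, the person with the spruce tree is in house 2.
House 1 tree: only cedar fits.
So: house 1 = carnation/cedar/pilot, house 2 = dahlia/spruce/dentist, house 3 = daisy/poplar/nurse.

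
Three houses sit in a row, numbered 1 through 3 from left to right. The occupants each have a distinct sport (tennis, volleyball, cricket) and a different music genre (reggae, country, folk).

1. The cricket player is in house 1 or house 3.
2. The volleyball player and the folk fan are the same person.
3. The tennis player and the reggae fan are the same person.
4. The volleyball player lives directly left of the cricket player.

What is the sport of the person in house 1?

The volleyball player is in house 2 (clue 4).
Clue 4: the cricket player is in house 3.
House 1 sport: only tennis fits.
The folk fan is in house 2 (clue 2).
By clue 3, the reggae fan is in house 1.
The only music genre still possible for house 3 is country.
So: house 1 = tennis/reggae, house 2 = volleyball/folk, house 3 = cricket/country.

tennis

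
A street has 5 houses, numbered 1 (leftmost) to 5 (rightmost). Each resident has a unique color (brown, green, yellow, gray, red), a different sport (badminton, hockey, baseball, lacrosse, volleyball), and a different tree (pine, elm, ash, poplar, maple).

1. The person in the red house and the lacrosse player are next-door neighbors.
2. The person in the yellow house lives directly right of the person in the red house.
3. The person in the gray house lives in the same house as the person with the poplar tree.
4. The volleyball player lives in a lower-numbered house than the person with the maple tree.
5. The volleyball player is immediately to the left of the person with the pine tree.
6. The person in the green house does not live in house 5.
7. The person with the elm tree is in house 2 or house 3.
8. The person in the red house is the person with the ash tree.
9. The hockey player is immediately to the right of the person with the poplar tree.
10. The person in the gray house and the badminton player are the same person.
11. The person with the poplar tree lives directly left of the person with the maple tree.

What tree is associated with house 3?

elm

The person with the elm tree is narrowed to house 2 or 3; consider each.
Placing it in house 2 leads to a contradiction, so it's in house 3.
The person in the gray house is narrowed to house 1 or 4; consider each.
Placing it in house 1 leads to a contradiction, so it's in house 4.
Clue 3 places the person with the poplar tree in house 4.
By clue 9, the hockey player is in house 5.
The badminton player is in house 4 (clue 10).
By clue 11, the person with the maple tree is in house 5.
The only tree still possible for house 1 is ash.
House 2 tree: only pine fits.
Clue 5 places the volleyball player in house 1.
Clue 8 places the person in the red house in house 1.
House 5 color: only brown fits.
Clue 1 places the lacrosse player in house 2.
From clue 2, the person in the yellow house must be in house 2.
House 3 color: only green fits.
That leaves baseball as the sport for house 3.
So: house 1 = red/volleyball/ash, house 2 = yellow/lacrosse/pine, house 3 = green/baseball/elm, house 4 = gray/badminton/poplar, house 5 = brown/hockey/maple.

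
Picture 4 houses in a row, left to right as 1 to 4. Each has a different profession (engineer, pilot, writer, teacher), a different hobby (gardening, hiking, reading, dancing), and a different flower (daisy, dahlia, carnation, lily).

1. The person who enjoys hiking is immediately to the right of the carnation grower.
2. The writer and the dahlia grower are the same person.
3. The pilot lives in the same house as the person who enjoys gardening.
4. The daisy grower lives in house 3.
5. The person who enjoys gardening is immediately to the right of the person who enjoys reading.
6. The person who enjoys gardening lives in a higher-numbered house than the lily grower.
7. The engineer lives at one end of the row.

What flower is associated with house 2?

Clue 4: the daisy grower is in house 3.
House 4 flower: only dahlia fits.
Clue 2: the writer is in house 4.
That leaves engineer as the profession for house 1.
House 4's hobby must be dancing (nothing else left).
So house 1 gets reading for hobby.
By clue 5, the person who enjoys gardening is in house 2.
Clue 6 places the lily grower in house 1.
The only hobby still possible for house 3 is hiking.
So house 2 gets carnation for flower.
Clue 3 places the pilot in house 2.
House 3's profession must be teacher (nothing else left).
So: house 1 = engineer/reading/lily, house 2 = pilot/gardening/carnation, house 3 = teacher/hiking/daisy, house 4 = writer/dancing/dahlia.

carnation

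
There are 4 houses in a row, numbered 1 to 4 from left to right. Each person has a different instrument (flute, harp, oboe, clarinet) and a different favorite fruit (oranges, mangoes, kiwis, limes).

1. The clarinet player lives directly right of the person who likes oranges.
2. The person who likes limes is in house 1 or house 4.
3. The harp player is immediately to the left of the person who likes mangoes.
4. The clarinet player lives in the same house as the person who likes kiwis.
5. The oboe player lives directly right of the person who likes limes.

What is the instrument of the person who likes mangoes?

The oboe player is in house 2 (clue 5).
Clue 5 places the person who likes limes in house 1.
The clarinet player is narrowed to house 3 or 4; consider each.
Placing it in house 3 leads to a contradiction, so it's in house 4.
Clue 1: the person who likes oranges is in house 3.
Clue 4: the person who likes kiwis is in house 4.
That leaves mangoes as the favorite fruit for house 2.
The harp player is in house 1 (clue 3).
House 3 instrument: only flute fits.
So: house 1 = harp/limes, house 2 = oboe/mangoes, house 3 = flute/oranges, house 4 = clarinet/kiwis.

oboe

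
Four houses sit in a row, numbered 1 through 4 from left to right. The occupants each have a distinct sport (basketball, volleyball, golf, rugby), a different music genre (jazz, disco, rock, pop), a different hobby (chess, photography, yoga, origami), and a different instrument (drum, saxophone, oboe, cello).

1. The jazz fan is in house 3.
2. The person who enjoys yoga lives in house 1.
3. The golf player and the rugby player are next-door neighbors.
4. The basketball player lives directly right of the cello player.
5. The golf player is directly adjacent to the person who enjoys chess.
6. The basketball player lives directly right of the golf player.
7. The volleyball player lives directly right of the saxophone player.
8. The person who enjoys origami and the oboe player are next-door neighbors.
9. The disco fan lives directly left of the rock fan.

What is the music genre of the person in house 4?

Clue 1 places the jazz fan in house 3.
Clue 2: the person who enjoys yoga is in house 1.
From clue 9, the disco fan must be in house 1.
By clue 9, the rock fan is in house 2.
So house 4 gets pop for music genre.
The basketball player is narrowed to house 2 or 3 or 4; consider each.
Placing it in house 2 and house 4 leads to a contradiction, so it's in house 3.
From clue 4, the cello player must be in house 2.
Clue 6: the golf player is in house 2.
House 1 sport: only rugby fits.
House 4 sport: only volleyball fits.
Clue 5 places the person who enjoys chess in house 3.
Clue 7: the saxophone player is in house 3.
The person who enjoys origami is in house 2 (clue 8).
Clue 8: the oboe player is in house 1.
So house 4 gets photography for hobby.
That leaves drum as the instrument for house 4.
So: house 1 = rugby/disco/yoga/oboe, house 2 = golf/rock/origami/cello, house 3 = basketball/jazz/chess/saxophone, house 4 = volleyball/pop/photography/drum.

pop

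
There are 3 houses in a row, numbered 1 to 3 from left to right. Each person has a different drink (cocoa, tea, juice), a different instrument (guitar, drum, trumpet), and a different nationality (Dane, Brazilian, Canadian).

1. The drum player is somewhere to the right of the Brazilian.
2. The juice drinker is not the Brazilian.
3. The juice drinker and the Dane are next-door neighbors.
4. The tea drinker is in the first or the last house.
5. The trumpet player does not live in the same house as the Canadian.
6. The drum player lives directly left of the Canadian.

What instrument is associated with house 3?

guitar

Clue 6: the drum player is in house 2.
Clue 6: the Canadian is in house 3.
Clue 1: the Brazilian is in house 1.
By clue 5, the trumpet player is in house 1.
House 3 instrument: only guitar fits.
That leaves Dane as the nationality for house 2.
Clue 3: the juice drinker is in house 3.
House 2 drink: only cocoa fits.
So house 1 gets tea for drink.
So: house 1 = tea/trumpet/Brazilian, house 2 = cocoa/drum/Dane, house 3 = juice/guitar/Canadian.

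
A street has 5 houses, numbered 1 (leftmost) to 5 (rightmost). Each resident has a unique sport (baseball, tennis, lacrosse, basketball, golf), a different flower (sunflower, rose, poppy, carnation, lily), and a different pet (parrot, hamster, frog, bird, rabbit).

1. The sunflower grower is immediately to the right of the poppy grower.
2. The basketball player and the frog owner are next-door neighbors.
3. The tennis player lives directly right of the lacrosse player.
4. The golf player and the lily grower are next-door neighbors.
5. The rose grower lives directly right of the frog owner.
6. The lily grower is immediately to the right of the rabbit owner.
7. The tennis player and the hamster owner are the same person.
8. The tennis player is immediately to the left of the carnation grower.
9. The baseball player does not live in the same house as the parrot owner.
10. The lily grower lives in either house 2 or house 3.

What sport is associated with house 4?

So house 1 gets poppy for flower.
From clue 1, the sunflower grower must be in house 2.
So house 3 gets lily for flower.
Clue 6 places the rabbit owner in house 2.
House 1 sport: only baseball fits.
That leaves basketball as the sport for house 5.
By clue 2, the frog owner is in house 4.
From clue 5, the rose grower must be in house 5.
So house 4 gets carnation for flower.
House 1's pet must be bird (nothing else left).
House 5 pet: only parrot fits.
From clue 7, the tennis player must be in house 3.
House 2 sport: only lacrosse fits.
The only sport still possible for house 4 is golf.
House 3 pet: only hamster fits.
So: house 1 = baseball/poppy/bird, house 2 = lacrosse/sunflower/rabbit, house 3 = tennis/lily/hamster, house 4 = golf/carnation/frog, house 5 = basketball/rose/parrot.

golf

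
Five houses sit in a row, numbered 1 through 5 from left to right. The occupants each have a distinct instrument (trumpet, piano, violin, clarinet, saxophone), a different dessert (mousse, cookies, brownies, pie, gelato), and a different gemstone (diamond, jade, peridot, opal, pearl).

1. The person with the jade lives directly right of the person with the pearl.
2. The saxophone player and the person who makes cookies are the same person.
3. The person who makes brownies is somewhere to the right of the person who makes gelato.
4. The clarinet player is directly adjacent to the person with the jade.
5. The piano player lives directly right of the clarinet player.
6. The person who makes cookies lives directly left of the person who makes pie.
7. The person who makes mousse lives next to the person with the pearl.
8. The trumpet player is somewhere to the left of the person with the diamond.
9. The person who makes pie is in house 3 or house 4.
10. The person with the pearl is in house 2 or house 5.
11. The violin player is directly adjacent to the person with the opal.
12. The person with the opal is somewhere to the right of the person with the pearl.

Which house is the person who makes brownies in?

5

The person with the pearl is in house 2 (clue 10).
The only gemstone still possible for house 1 is peridot.
Clue 1: the person with the jade is in house 3.
House 5's dessert must be brownies (nothing else left).
House 1's instrument must be trumpet (nothing else left).
The clarinet player is narrowed to house 2 or 4; consider each.
Placing it in house 2 leads to a contradiction, so it's in house 4.
Clue 5 places the piano player in house 5.
House 2 instrument: only saxophone fits.
House 3's instrument must be violin (nothing else left).
Clue 2: the person who makes cookies is in house 2.
By clue 6, the person who makes pie is in house 3.
By clue 11, the person with the opal is in house 4.
House 4 dessert: only gelato fits.
House 5 gemstone: only diamond fits.
That leaves mousse as the dessert for house 1.
So: house 1 = trumpet/mousse/peridot, house 2 = saxophone/cookies/pearl, house 3 = violin/pie/jade, house 4 = clarinet/gelato/opal, house 5 = piano/brownies/diamond.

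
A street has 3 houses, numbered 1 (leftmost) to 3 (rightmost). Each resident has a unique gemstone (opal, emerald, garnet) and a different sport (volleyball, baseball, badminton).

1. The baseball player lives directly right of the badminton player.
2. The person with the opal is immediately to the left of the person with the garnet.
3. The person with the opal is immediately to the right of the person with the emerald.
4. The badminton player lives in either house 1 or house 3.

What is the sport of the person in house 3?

Clue 3 places the person with the opal in house 2.
By clue 3, the person with the emerald is in house 1.
The badminton player is in house 1 (clue 4).
House 3's gemstone must be garnet (nothing else left).
The baseball player is in house 2 (clue 1).
The only sport still possible for house 3 is volleyball.
So: house 1 = emerald/badminton, house 2 = opal/baseball, house 3 = garnet/volleyball.

volleyball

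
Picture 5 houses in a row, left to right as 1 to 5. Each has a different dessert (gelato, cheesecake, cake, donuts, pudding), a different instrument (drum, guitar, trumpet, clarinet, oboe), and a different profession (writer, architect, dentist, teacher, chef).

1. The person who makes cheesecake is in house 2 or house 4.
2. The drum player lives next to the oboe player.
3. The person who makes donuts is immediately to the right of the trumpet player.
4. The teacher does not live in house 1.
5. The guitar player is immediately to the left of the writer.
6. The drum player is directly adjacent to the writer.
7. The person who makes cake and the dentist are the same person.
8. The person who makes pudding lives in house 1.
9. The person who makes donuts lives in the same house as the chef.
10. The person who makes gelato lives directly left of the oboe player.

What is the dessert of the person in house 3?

By clue 8, the person who makes pudding is in house 1.
That leaves architect as the profession for house 1.
The person who makes cheesecake is narrowed to house 2 or 4; consider each.
Placing it in house 2 leads to a contradiction, so it's in house 4.
The person who makes gelato is narrowed to house 2 or 3; consider each.
Placing it in house 2 leads to a contradiction, so it's in house 3.
From clue 10, the oboe player must be in house 4.
The person who makes donuts is in house 2 (clue 3).
From clue 3, the trumpet player must be in house 1.
By clue 9, the chef is in house 2.
House 5's dessert must be cake (nothing else left).
House 3's profession must be teacher (nothing else left).
The only profession still possible for house 4 is writer.
So house 5 gets dentist for profession.
The guitar player is in house 3 (clue 5).
The only instrument still possible for house 2 is clarinet.
House 5 instrument: only drum fits.
So: house 1 = pudding/trumpet/architect, house 2 = donuts/clarinet/chef, house 3 = gelato/guitar/teacher, house 4 = cheesecake/oboe/writer, house 5 = cake/drum/dentist.

gelato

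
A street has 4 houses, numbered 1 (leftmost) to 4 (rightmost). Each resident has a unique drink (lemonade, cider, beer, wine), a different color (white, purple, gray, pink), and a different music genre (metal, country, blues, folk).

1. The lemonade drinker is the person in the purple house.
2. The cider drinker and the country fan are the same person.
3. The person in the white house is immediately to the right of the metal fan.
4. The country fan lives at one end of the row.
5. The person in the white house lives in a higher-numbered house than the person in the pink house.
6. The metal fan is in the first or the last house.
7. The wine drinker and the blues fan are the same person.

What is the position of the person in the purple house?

By clue 6, the metal fan is in house 1.
That leaves country as the music genre for house 4.
Clue 2: the cider drinker is in house 4.
From clue 3, the person in the white house must be in house 2.
Clue 5: the person in the pink house is in house 1.
By clue 1, the lemonade drinker is in house 3.
By clue 1, the person in the purple house is in house 3.
House 1's drink must be beer (nothing else left).
House 2 drink: only wine fits.
So house 4 gets gray for color.
By clue 7, the blues fan is in house 2.
House 3's music genre must be folk (nothing else left).
So: house 1 = beer/pink/metal, house 2 = wine/white/blues, house 3 = lemonade/purple/folk, house 4 = cider/gray/country.

3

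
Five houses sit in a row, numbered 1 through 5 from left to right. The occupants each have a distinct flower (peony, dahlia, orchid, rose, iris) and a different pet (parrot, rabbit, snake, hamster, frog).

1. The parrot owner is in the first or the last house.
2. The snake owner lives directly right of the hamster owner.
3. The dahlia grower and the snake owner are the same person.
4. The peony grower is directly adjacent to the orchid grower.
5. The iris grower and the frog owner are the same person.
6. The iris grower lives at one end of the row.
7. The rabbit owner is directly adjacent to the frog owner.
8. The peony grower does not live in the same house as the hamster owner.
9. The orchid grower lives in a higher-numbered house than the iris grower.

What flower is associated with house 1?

The iris grower is in house 1 (clue 9).
By clue 5, the frog owner is in house 1.
Clue 7 places the rabbit owner in house 2.
The only pet still possible for house 3 is hamster.
So house 4 gets snake for pet.
So house 5 gets parrot for pet.
The dahlia grower is in house 4 (clue 3).
From clue 4, the peony grower must be in house 2.
Clue 4: the orchid grower is in house 3.
The only flower still possible for house 5 is rose.
So: house 1 = iris/frog, house 2 = peony/rabbit, house 3 = orchid/hamster, house 4 = dahlia/snake, house 5 = rose/parrot.

iris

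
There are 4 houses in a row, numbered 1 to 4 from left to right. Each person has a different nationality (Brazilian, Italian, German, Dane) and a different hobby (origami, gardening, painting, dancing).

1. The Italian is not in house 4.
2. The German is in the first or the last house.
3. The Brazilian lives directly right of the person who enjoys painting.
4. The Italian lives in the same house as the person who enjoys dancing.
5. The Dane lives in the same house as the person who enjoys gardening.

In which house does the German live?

The German is narrowed to house 1 or 4; consider each.
Placing it in house 4 leads to a contradiction, so it's in house 1.
The Italian is narrowed to house 2 or 3; consider each.
Placing it in house 2 leads to a contradiction, so it's in house 3.
The person who enjoys dancing is in house 3 (clue 4).
From clue 3, the Brazilian must be in house 2.
From clue 3, the person who enjoys painting must be in house 1.
The only nationality still possible for house 4 is Dane.
From clue 5, the person who enjoys gardening must be in house 4.
The only hobby still possible for house 2 is origami.
So: house 1 = German/painting, house 2 = Brazilian/origami, house 3 = Italian/dancing, house 4 = Dane/gardening.

1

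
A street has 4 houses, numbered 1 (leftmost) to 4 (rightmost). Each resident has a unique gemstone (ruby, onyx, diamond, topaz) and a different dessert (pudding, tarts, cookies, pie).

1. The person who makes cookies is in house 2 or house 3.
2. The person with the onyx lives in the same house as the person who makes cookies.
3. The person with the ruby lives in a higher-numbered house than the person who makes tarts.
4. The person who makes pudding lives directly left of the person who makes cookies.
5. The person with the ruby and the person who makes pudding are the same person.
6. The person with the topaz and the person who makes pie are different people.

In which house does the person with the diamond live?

4

The person with the ruby is in house 2 (clue 5).
By clue 5, the person who makes pudding is in house 2.
So house 3 gets onyx for gemstone.
House 3's dessert must be cookies (nothing else left).
House 4 dessert: only pie fits.
Clue 6 places the person with the topaz in house 1.
That leaves diamond as the gemstone for house 4.
House 1's dessert must be tarts (nothing else left).
So: house 1 = topaz/tarts, house 2 = ruby/pudding, house 3 = onyx/cookies, house 4 = diamond/pie.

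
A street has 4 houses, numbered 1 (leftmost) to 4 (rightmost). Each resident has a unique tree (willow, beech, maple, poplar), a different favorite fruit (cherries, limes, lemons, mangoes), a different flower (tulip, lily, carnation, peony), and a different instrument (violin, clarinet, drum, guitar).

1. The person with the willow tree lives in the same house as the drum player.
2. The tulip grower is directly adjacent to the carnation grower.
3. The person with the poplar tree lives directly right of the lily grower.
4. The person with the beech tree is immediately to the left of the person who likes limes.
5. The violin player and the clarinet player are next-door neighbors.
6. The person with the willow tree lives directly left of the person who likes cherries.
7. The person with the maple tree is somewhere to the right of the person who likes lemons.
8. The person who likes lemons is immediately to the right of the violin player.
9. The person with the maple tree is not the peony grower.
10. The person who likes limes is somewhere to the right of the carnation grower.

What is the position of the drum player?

House 1 favorite fruit: only mangoes fits.
House 4 instrument: only guitar fits.
The person with the maple tree is narrowed to house 3 or 4; consider each.
Placing it in house 3 leads to a contradiction, so it's in house 4.
House 4 flower: only tulip fits.
Clue 2 places the carnation grower in house 3.
By clue 10, the person who likes limes is in house 4.
From clue 4, the person with the beech tree must be in house 3.
House 1 tree: only willow fits.
House 2 tree: only poplar fits.
By clue 1, the drum player is in house 1.
By clue 3, the lily grower is in house 1.
From clue 6, the person who likes cherries must be in house 2.
The only favorite fruit still possible for house 3 is lemons.
That leaves peony as the flower for house 2.
So house 3 gets clarinet for instrument.
So house 2 gets violin for instrument.
So: house 1 = willow/mangoes/lily/drum, house 2 = poplar/cherries/peony/violin, house 3 = beech/lemons/carnation/clarinet, house 4 = maple/limes/tulip/guitar.

1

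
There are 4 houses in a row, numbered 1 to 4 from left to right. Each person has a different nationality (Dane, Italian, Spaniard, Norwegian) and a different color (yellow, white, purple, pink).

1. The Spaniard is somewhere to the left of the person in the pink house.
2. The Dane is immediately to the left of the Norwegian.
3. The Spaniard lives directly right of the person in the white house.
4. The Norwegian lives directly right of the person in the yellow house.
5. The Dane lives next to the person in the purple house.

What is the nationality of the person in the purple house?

Spaniard

The Spaniard is narrowed to house 2 or 3; consider each.
Placing it in house 3 leads to a contradiction, so it's in house 2.
From clue 3, the person in the white house must be in house 1.
Clue 2 places the Dane in house 3.
Clue 2: the Norwegian is in house 4.
Clue 4 places the person in the yellow house in house 3.
House 1's nationality must be Italian (nothing else left).
House 2 color: only purple fits.
The only color still possible for house 4 is pink.
So: house 1 = Italian/white, house 2 = Spaniard/purple, house 3 = Dane/yellow, house 4 = Norwegian/pink.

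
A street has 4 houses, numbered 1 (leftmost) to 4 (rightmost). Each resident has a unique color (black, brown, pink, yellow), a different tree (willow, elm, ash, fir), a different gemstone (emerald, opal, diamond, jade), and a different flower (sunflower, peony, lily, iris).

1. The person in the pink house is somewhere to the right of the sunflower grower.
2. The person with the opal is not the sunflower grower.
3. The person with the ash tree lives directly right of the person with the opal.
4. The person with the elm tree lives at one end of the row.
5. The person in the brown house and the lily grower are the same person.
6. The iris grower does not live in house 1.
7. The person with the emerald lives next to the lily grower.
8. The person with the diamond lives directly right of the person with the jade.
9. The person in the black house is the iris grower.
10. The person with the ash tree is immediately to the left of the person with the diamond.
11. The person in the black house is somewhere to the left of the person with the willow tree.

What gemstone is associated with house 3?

The person in the black house is narrowed to house 2 or 3; consider each.
Placing it in house 2 leads to a contradiction, so it's in house 3.
By clue 9, the iris grower is in house 3.
Clue 11 places the person with the willow tree in house 4.
House 1's tree must be elm (nothing else left).
That leaves diamond as the gemstone for house 4.
From clue 8, the person with the jade must be in house 3.
By clue 10, the person with the ash tree is in house 3.
That leaves fir as the tree for house 2.
From clue 3, the person with the opal must be in house 2.
That leaves emerald as the gemstone for house 1.
So house 4 gets peony for flower.
Clue 2 places the sunflower grower in house 1.
Clue 7: the lily grower is in house 2.
The person in the brown house is in house 2 (clue 5).
The only color still possible for house 1 is yellow.
House 4 color: only pink fits.
So: house 1 = yellow/elm/emerald/sunflower, house 2 = brown/fir/opal/lily, house 3 = black/ash/jade/iris, house 4 = pink/willow/diamond/peony.

jade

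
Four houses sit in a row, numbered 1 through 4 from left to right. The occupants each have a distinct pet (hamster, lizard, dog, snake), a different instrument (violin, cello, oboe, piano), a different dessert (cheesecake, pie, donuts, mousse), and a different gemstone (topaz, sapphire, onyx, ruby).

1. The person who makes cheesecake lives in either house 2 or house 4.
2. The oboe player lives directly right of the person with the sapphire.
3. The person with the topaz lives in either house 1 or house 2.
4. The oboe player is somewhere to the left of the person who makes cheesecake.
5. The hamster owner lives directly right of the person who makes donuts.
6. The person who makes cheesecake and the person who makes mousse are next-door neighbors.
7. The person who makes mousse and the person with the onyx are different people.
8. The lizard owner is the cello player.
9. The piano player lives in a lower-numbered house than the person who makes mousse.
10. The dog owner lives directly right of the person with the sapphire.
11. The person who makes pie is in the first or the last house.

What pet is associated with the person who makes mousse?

hamster

Clue 4: the person who makes cheesecake is in house 4.
From clue 6, the person who makes mousse must be in house 3.
The only dessert still possible for house 1 is pie.
The only dessert still possible for house 2 is donuts.
By clue 5, the hamster owner is in house 3.
So house 2 gets dog for pet.
House 3's gemstone must be ruby (nothing else left).
That leaves onyx as the gemstone for house 4.
By clue 10, the person with the sapphire is in house 1.
That leaves topaz as the gemstone for house 2.
By clue 2, the oboe player is in house 2.
The only instrument still possible for house 1 is piano.
The only instrument still possible for house 3 is violin.
House 4's instrument must be cello (nothing else left).
From clue 8, the lizard owner must be in house 4.
House 1 pet: only snake fits.
So: house 1 = snake/piano/pie/sapphire, house 2 = dog/oboe/donuts/topaz, house 3 = hamster/violin/mousse/ruby, house 4 = lizard/cello/cheesecake/onyx.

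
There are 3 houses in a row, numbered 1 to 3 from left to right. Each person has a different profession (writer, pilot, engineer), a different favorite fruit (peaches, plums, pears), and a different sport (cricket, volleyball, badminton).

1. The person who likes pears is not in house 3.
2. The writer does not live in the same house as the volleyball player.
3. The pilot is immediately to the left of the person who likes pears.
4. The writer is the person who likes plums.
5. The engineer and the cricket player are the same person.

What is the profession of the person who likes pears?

engineer

From clue 3, the pilot must be in house 1.
From clue 3, the person who likes pears must be in house 2.
Clue 4: the writer is in house 3.
Clue 4 places the person who likes plums in house 3.
That leaves engineer as the profession for house 2.
The only favorite fruit still possible for house 1 is peaches.
By clue 5, the cricket player is in house 2.
That leaves volleyball as the sport for house 1.
House 3 sport: only badminton fits.
So: house 1 = pilot/peaches/volleyball, house 2 = engineer/pears/cricket, house 3 = writer/plums/badminton.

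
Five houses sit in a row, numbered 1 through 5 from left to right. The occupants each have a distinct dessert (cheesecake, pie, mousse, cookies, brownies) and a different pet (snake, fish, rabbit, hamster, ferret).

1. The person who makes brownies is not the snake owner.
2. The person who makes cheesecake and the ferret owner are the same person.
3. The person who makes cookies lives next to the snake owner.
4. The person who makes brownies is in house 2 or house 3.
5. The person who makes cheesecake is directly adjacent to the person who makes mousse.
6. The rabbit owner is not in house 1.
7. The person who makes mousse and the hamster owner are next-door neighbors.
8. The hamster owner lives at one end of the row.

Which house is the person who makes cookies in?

The person who makes brownies is narrowed to house 2 or 3; consider each.
Placing it in house 3 leads to a contradiction, so it's in house 2.
From clue 7, the hamster owner must be in house 5.
The only dessert still possible for house 1 is pie.
So house 4 gets mousse for dessert.
Clue 2: the person who makes cheesecake is in house 3.
From clue 2, the ferret owner must be in house 3.
By clue 3, the snake owner is in house 4.
The only dessert still possible for house 5 is cookies.
House 1's pet must be fish (nothing else left).
House 2's pet must be rabbit (nothing else left).
So: house 1 = pie/fish, house 2 = brownies/rabbit, house 3 = cheesecake/ferret, house 4 = mousse/snake, house 5 = cookies/hamster.

5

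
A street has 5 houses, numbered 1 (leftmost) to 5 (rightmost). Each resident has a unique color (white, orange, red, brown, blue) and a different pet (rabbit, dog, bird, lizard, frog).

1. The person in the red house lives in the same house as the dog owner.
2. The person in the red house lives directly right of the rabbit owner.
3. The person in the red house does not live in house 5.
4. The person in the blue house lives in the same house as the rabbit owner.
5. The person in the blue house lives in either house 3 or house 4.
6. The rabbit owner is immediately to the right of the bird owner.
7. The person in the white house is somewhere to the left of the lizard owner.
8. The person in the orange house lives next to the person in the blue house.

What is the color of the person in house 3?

blue

From clue 4, the person in the blue house must be in house 3.
Clue 4 places the rabbit owner in house 3.
The bird owner is in house 2 (clue 6).
House 5 color: only brown fits.
House 1's pet must be frog (nothing else left).
So house 5 gets lizard for pet.
The only color still possible for house 1 is white.
The only color still possible for house 2 is orange.
The only color still possible for house 4 is red.
That leaves dog as the pet for house 4.
So: house 1 = white/frog, house 2 = orange/bird, house 3 = blue/rabbit, house 4 = red/dog, house 5 = brown/lizard.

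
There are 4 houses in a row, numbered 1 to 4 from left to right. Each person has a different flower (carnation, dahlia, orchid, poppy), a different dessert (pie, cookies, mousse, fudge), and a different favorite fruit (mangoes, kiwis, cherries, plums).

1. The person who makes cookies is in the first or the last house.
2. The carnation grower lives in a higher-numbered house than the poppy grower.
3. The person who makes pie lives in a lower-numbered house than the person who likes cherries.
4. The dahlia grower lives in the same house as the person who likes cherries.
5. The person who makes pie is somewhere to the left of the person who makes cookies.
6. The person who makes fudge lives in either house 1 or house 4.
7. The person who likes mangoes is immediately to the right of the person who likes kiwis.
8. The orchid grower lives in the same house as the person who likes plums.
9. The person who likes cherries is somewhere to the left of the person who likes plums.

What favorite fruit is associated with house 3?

By clue 5, the person who makes cookies is in house 4.
The only dessert still possible for house 1 is fudge.
So house 1 gets kiwis for favorite fruit.
The person who makes pie is in house 2 (clue 3).
By clue 3, the person who likes cherries is in house 3.
By clue 4, the dahlia grower is in house 3.
The person who likes mangoes is in house 2 (clue 7).
By clue 9, the person who likes plums is in house 4.
House 1 flower: only poppy fits.
That leaves carnation as the flower for house 2.
That leaves orchid as the flower for house 4.
The only dessert still possible for house 3 is mousse.
So: house 1 = poppy/fudge/kiwis, house 2 = carnation/pie/mangoes, house 3 = dahlia/mousse/cherries, house 4 = orchid/cookies/plums.

cherries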